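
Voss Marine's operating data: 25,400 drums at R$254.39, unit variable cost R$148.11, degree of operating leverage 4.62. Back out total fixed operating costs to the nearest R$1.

R$2,115,202

At 25,400 units, contribution = 25,400 × R$106.28 = R$2,699,512.00.
DOL = contribution / EBIT, so EBIT = R$2,699,512.00 / 4.62 = R$584,309.96.
Fixed costs = CM − EBIT = R$2,699,512.00 − R$584,309.96 = R$2,115,202.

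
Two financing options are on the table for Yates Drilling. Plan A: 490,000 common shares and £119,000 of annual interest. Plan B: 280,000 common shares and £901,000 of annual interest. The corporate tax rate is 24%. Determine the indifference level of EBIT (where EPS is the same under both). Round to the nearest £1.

£1,943,667

Set EPS_A = EPS_B: (EBIT − £119,000)(1 − 0.24) ÷ 490,000 = (EBIT − £901,000)(1 − 0.24) ÷ 280,000.
The (1 − t) factor cancels: (EBIT − 119,000) × 280,000 = (EBIT − 901,000) × 490,000.
Solving, EBIT = (901,000·490,000 − 119,000·280,000) / (490,000 − 280,000) = 408,170,000,000 / 210,000 = 1,943,666.67.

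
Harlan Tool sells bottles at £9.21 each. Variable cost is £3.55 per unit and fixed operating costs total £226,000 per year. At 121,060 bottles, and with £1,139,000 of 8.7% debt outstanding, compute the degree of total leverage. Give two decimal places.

1.90

At 121,060 units, contribution = 121,060 × £5.66 = £685,199.60.
Subtracting fixed costs: EBIT = £685,199.60 − £226,000 = £459,199.60. Interest = £99,093.00.
DOL = £685,199.60 ÷ £459,199.60 = 1.4922; DFL = £459,199.60 ÷ £360,106.60 = 1.2752.
DCL = DOL × DFL = 1.4922 × 1.2752 = 1.9029.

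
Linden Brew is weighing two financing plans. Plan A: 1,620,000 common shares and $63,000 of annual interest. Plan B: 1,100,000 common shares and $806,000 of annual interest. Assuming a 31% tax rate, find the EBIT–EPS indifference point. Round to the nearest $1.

Set EPS_A = EPS_B: (EBIT − $63,000)(1 − 0.31) ÷ 1,620,000 = (EBIT − $806,000)(1 − 0.31) ÷ 1,100,000.
The (1 − t) factor cancels: (EBIT − 63,000) × 1,100,000 = (EBIT − 806,000) × 1,620,000.
Solving, EBIT = (806,000·1,620,000 − 63,000·1,100,000) / (1,620,000 − 1,100,000) = 1,236,420,000,000 / 520,000 = 2,377,730.77.

$2,377,731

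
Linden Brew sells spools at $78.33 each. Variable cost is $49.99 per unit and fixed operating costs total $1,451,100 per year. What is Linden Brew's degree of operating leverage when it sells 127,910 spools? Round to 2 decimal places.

At 127,910 units, contribution = 127,910 × $28.34 = $3,624,969.40.
Subtracting fixed costs: EBIT = $3,624,969.40 − $1,451,100 = $2,173,869.40.
So DOL = total CM / EBIT = $3,624,969.40 / $2,173,869.40 = 1.6675.

1.67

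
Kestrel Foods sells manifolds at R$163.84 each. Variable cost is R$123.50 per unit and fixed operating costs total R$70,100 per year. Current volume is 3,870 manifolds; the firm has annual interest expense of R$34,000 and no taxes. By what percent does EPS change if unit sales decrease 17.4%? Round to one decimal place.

-52.2%

Contribution at this volume is 3,870 × R$40.34 = R$156,115.80.
Operating income = contribution − fixed costs = R$156,115.80 − R$70,100 = R$86,015.80.
Interest = R$34,000.00, so EBIT − I = R$52,015.80.
DCL = total CM / (EBIT − I) = R$156,115.80 / R$52,015.80 = 3.0013.
EPS therefore changes by 3.0013 × (-17.4%) = -52.2%.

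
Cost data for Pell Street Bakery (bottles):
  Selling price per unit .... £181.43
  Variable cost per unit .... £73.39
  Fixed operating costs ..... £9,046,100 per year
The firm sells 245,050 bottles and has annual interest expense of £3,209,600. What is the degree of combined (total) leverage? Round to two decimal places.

1.86

At 245,050 units, contribution = 245,050 × £108.04 = £26,475,202.00.
EBIT = £26,475,202.00 − £9,046,100 = £17,429,102.00. Interest = £3,209,600.00, so EBIT − I = £14,219,502.00.
DCL = contribution ÷ (EBIT − I) = £26,475,202.00 ÷ £14,219,502.00 = 1.8619.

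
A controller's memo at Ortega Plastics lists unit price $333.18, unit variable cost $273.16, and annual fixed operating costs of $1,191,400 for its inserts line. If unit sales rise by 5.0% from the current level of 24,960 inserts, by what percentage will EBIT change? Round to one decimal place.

+24.4%

At 24,960 units, contribution = 24,960 × $60.02 = $1,498,099.20.
EBIT = $1,498,099.20 − $1,191,400 = $306,699.20.
Degree of operating leverage = $1,498,099.20 / $306,699.20 = 4.8846.
%ΔEBIT = DOL × %ΔSales = 4.8846 × +5.0% = +24.4%.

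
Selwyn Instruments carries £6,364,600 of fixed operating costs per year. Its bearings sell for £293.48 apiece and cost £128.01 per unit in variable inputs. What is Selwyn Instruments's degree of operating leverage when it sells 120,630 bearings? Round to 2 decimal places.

1.47

Total contribution margin = 120,630 × £165.47 = £19,960,646.10.
Subtracting fixed costs: EBIT = £19,960,646.10 − £6,364,600 = £13,596,046.10.
Degree of operating leverage = £19,960,646.10 / £13,596,046.10 = 1.4681.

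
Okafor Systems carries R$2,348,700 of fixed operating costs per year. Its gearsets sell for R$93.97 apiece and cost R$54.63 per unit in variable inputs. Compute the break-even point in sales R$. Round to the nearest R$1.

R$5,610,253

CM per unit = R$93.97 − R$54.63 = R$39.34; CM ratio = R$39.34 / R$93.97 = 0.4186.
Break-even revenue = fixed costs × price ÷ CM = R$2,348,700 × R$93.97 ÷ R$39.34 = R$5,610,253.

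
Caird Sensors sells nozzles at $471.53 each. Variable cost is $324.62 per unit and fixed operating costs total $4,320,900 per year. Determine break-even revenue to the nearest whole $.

$13,868,586

Contribution margin per unit = $471.53 − $324.62 = $146.91, a CM ratio of $146.91 ÷ $471.53 = 0.3116.
Break-even sales = FC ÷ CM ratio = $4,320,900 × $471.53 / $146.91 = $13,868,586.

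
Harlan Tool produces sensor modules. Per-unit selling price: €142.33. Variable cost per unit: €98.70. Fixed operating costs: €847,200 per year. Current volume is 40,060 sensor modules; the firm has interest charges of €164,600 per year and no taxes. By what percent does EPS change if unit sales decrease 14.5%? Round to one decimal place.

-34.4%

Total contribution margin = 40,060 × €43.63 = €1,747,817.80.
EBIT = €1,747,817.80 − €847,200 = €900,617.80.
Interest = €164,600.00, so EBIT − I = €736,017.80.
DCL = total CM / (EBIT − I) = €1,747,817.80 / €736,017.80 = 2.3747.
%ΔEPS = DCL × %ΔSales = 2.3747 × -14.5% = -34.4%.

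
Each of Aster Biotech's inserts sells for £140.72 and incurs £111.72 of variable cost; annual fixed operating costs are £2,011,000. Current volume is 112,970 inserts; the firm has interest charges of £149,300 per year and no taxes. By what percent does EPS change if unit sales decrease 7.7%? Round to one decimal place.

-22.6%

At 112,970 units, contribution = 112,970 × £29.00 = £3,276,130.00.
Subtracting fixed costs: EBIT = £3,276,130.00 − £2,011,000 = £1,265,130.00.
Interest = £149,300.00, so EBIT − I = £1,115,830.00.
Degree of combined leverage = contribution ÷ (EBIT − I) = £3,276,130.00 ÷ £1,115,830.00 = 2.9360.
EPS therefore changes by 2.9360 × (-7.7%) = -22.6%.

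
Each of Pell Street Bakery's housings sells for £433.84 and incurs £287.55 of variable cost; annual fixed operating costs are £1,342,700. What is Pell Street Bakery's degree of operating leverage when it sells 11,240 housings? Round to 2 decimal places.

5.45

At 11,240 units, contribution = 11,240 × £146.29 = £1,644,299.60.
Subtracting fixed costs: EBIT = £1,644,299.60 − £1,342,700 = £301,599.60.
So DOL = total CM / EBIT = £1,644,299.60 / £301,599.60 = 5.4519.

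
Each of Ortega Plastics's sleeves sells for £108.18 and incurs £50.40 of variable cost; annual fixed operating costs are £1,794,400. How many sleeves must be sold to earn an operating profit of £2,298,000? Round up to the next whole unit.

70,828 sleeves

Unit CM = price − variable cost = £108.18 − £50.40 = £57.78.
Units = (FC + target) / CM = (£1,794,400 + £2,298,000) / £57.78 = 70,827.28, so 70,828 sleeves.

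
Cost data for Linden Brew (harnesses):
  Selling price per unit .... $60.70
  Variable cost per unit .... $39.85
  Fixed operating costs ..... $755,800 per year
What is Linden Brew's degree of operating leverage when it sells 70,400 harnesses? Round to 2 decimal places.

2.06

Total contribution margin = 70,400 × $20.85 = $1,467,840.00.
Subtracting fixed costs: EBIT = $1,467,840.00 − $755,800 = $712,040.00.
So DOL = total CM / EBIT = $1,467,840.00 / $712,040.00 = 2.0615.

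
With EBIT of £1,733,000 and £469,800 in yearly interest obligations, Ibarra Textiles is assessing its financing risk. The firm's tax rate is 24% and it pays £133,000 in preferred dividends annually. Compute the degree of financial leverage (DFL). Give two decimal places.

1.59

Annual interest charges come to £469,800.00.
Pre-tax preferred-dividend burden = £133,000 ÷ (1 − 0.24) = £175,000.00.
DFL = EBIT ÷ [EBIT − I − D_p/(1−t)] = £1,733,000 ÷ [£1,733,000 − £469,800.00 − £175,000.00] = £1,733,000 ÷ £1,088,200.00 = 1.5925.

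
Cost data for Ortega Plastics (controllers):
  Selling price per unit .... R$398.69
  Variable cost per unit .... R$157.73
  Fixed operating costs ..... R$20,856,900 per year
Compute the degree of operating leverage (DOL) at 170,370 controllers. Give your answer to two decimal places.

2.03

Total contribution margin = 170,370 × R$240.96 = R$41,052,355.20.
EBIT = R$41,052,355.20 − R$20,856,900 = R$20,195,455.20.
DOL = contribution ÷ EBIT = R$41,052,355.20 ÷ R$20,195,455.20 = 2.0328.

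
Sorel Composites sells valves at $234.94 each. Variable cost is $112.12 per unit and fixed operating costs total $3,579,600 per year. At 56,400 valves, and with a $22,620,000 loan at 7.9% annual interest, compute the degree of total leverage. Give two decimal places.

At 56,400 units, contribution = 56,400 × $122.82 = $6,927,048.00.
Subtracting fixed costs: EBIT = $6,927,048.00 − $3,579,600 = $3,347,448.00. Interest = $1,786,980.00.
DOL = $6,927,048.00 ÷ $3,347,448.00 = 2.0694; DFL = $3,347,448.00 ÷ $1,560,468.00 = 2.1452.
Combined leverage = 2.0694 × 2.1452 = 4.4393.

4.44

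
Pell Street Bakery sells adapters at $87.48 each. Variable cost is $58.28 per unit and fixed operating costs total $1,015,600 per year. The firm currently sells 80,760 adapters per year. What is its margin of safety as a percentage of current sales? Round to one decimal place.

Contribution margin per unit = $87.48 − $58.28 = $29.20. Break-even units = $1,015,600 ÷ $29.20 = 34,780.82; break-even revenue = 34,780.82 × $87.48 = $3,042,626.30.
Actual sales revenue = 80,760 × $87.48 = $7,064,884.80.
Margin of safety = ($7,064,884.80 − $3,042,626.30) ÷ $7,064,884.80 = 56.9%.

56.9%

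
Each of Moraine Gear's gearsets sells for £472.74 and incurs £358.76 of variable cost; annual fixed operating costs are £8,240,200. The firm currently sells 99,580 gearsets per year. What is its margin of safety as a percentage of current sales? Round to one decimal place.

27.4%

Contribution margin per unit = £472.74 − £358.76 = £113.98. Break-even units = £8,240,200 ÷ £113.98 = 72,295.14; break-even revenue = 72,295.14 × £472.74 = £34,176,804.25.
Actual sales revenue = 99,580 × £472.74 = £47,075,449.20.
Margin of safety = (£47,075,449.20 − £34,176,804.25) ÷ £47,075,449.20 = 27.4%.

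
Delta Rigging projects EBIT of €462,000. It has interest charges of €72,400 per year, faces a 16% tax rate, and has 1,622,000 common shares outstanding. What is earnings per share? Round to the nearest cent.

Pre-tax income = €462,000 − €72,400.00 = €389,600.00.
After tax at 16%: net income = €389,600.00 × 0.84 = €327,264.00.
EPS = €327,264.00 ÷ 1,622,000 = €0.20.

€0.20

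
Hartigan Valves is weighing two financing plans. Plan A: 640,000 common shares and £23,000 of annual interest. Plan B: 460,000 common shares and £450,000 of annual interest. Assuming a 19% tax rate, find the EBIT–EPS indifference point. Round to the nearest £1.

At indifference, (EBIT − 23,000)(1 − t)/640,000 = (EBIT − 450,000)(1 − t)/460,000.
Cancelling (1 − t) and cross-multiplying: 460,000·(EBIT − 23,000) = 640,000·(EBIT − 450,000).
EBIT × (640,000 − 460,000) = 450,000 × 640,000 − 23,000 × 460,000 = 277,420,000,000, so EBIT = 277,420,000,000 ÷ 180,000 = 1,541,222.22.

£1,541,222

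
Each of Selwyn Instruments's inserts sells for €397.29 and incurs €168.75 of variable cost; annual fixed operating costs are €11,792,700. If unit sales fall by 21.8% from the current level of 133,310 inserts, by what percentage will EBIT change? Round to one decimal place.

-35.6%

Total contribution margin = 133,310 × €228.54 = €30,466,667.40.
Operating income = contribution − fixed costs = €30,466,667.40 − €11,792,700 = €18,673,967.40.
So DOL = total CM / EBIT = €30,466,667.40 / €18,673,967.40 = 1.6315.
Operating income changes by 1.6315 × -21.8% = -35.6%.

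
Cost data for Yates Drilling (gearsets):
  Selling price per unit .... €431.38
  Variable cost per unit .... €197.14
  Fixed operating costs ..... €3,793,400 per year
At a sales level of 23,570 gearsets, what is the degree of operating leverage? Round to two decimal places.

3.20

Total contribution margin = 23,570 × €234.24 = €5,521,036.80.
Subtracting fixed costs: EBIT = €5,521,036.80 − €3,793,400 = €1,727,636.80.
Degree of operating leverage = €5,521,036.80 / €1,727,636.80 = 3.1957.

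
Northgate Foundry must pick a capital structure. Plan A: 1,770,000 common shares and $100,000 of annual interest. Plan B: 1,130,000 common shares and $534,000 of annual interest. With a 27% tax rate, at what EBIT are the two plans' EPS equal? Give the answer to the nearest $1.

At indifference, (EBIT − 100,000)(1 − t)/1,770,000 = (EBIT − 534,000)(1 − t)/1,130,000.
Cancelling (1 − t) and cross-multiplying: 1,130,000·(EBIT − 100,000) = 1,770,000·(EBIT − 534,000).
EBIT × (1,770,000 − 1,130,000) = 534,000 × 1,770,000 − 100,000 × 1,130,000 = 832,180,000,000, so EBIT = 832,180,000,000 ÷ 640,000 = 1,300,281.25.

$1,300,281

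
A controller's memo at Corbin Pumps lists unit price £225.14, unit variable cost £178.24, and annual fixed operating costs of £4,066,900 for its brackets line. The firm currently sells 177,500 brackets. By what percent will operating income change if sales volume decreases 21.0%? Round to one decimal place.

-41.1%

Contribution at this volume is 177,500 × £46.90 = £8,324,750.00.
Operating income = contribution − fixed costs = £8,324,750.00 − £4,066,900 = £4,257,850.00.
DOL = contribution ÷ EBIT = £8,324,750.00 ÷ £4,257,850.00 = 1.9552.
Operating income changes by 1.9552 × -21.0% = -41.1%.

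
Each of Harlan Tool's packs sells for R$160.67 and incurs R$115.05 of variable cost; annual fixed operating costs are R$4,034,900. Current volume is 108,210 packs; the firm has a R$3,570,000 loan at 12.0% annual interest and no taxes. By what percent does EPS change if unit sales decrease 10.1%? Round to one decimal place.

Contribution at this volume is 108,210 × R$45.62 = R$4,936,540.20.
EBIT = R$4,936,540.20 − R$4,034,900 = R$901,640.20.
After interest of R$428,400.00, pre-tax earnings = R$473,240.20.
DCL = total CM / (EBIT − I) = R$4,936,540.20 / R$473,240.20 = 10.4314.
%ΔEPS = DCL × %ΔSales = 10.4314 × -10.1% = -105.4%.

-105.4%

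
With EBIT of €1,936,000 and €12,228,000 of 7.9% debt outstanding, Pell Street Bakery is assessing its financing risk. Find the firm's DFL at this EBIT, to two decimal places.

Annual interest charges come to €966,012.00.
Degree of financial leverage = EBIT / (EBIT − interest) = €1,936,000 / €969,988.00 = 1.9959.

2.00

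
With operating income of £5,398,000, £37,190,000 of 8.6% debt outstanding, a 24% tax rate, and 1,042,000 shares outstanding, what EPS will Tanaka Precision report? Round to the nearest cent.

£1.60

Pre-tax income = £5,398,000 − £3,198,340.00 = £2,199,660.00.
After tax at 24%: net income = £2,199,660.00 × 0.76 = £1,671,741.60.
Per share: £1,671,741.60 / 1,042,000 shares = £1.60.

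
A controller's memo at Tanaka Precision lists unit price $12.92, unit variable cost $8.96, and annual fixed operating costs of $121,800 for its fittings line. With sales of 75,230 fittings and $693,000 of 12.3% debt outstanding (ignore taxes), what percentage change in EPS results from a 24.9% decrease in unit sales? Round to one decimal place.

-81.6%

Total contribution margin = 75,230 × $3.96 = $297,910.80.
Operating income = contribution − fixed costs = $297,910.80 − $121,800 = $176,110.80.
Interest = $85,239.00, so EBIT − I = $90,871.80.
Degree of combined leverage = contribution ÷ (EBIT − I) = $297,910.80 ÷ $90,871.80 = 3.2784.
%ΔEPS = DCL × %ΔSales = 3.2784 × -24.9% = -81.6%.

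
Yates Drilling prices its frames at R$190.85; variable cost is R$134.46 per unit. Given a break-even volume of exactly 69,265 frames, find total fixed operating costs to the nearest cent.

R$3,905,853.35

Unit CM = price − variable cost = R$190.85 − R$134.46 = R$56.39.
Since BE = FC / CM, FC = 69,265 × R$56.39 = R$3,905,853.35.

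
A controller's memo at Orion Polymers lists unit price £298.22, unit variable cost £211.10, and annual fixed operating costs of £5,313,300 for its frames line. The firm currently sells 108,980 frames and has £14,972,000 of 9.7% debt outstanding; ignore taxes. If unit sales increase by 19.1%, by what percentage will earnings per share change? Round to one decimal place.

Total contribution margin = 108,980 × £87.12 = £9,494,337.60.
EBIT = £9,494,337.60 − £5,313,300 = £4,181,037.60.
Interest = £1,452,284.00, so EBIT − I = £2,728,753.60.
Degree of combined leverage = contribution ÷ (EBIT − I) = £9,494,337.60 ÷ £2,728,753.60 = 3.4794.
EPS therefore changes by 3.4794 × (+19.1%) = +66.5%.

+66.5%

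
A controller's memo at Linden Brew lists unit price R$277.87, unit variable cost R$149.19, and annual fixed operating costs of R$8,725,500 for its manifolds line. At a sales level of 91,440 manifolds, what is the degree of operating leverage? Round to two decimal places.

Contribution at this volume is 91,440 × R$128.68 = R$11,766,499.20.
EBIT = R$11,766,499.20 − R$8,725,500 = R$3,040,999.20.
Degree of operating leverage = R$11,766,499.20 / R$3,040,999.20 = 3.8693.

3.87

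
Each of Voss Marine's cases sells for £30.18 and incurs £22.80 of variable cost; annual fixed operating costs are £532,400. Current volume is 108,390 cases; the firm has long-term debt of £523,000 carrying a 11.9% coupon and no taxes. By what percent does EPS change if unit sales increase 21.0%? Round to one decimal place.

Total contribution margin = 108,390 × £7.38 = £799,918.20.
Subtracting fixed costs: EBIT = £799,918.20 − £532,400 = £267,518.20.
Interest = £62,237.00, so EBIT − I = £205,281.20.
DCL = total CM / (EBIT − I) = £799,918.20 / £205,281.20 = 3.8967.
EPS therefore changes by 3.8967 × (+21.0%) = +81.8%.

+81.8%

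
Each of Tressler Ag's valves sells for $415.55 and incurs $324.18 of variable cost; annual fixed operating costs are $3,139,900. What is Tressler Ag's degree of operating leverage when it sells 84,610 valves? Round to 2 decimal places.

1.68

Contribution at this volume is 84,610 × $91.37 = $7,730,815.70.
EBIT = $7,730,815.70 − $3,139,900 = $4,590,915.70.
DOL = contribution ÷ EBIT = $7,730,815.70 ÷ $4,590,915.70 = 1.6839.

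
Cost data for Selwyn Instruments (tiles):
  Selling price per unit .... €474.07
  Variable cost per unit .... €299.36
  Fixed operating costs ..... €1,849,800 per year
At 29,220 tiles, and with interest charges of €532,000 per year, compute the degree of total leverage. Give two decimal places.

At 29,220 units, contribution = 29,220 × €174.71 = €5,105,026.20.
EBIT = €5,105,026.20 − €1,849,800 = €3,255,226.20. Interest = €532,000.00.
DOL = €5,105,026.20 ÷ €3,255,226.20 = 1.5683; DFL = €3,255,226.20 ÷ €2,723,226.20 = 1.1954.
DCL = DOL × DFL = 1.5683 × 1.1954 = 1.8747.

1.87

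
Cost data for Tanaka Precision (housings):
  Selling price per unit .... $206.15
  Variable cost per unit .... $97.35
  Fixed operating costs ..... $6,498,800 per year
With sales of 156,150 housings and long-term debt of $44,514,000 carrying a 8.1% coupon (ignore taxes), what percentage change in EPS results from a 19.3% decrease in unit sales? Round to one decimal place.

Total contribution margin = 156,150 × $108.80 = $16,989,120.00.
EBIT = $16,989,120.00 − $6,498,800 = $10,490,320.00.
Interest = $3,605,634.00, so EBIT − I = $6,884,686.00.
DCL = total CM / (EBIT − I) = $16,989,120.00 / $6,884,686.00 = 2.4677.
EPS therefore changes by 2.4677 × (-19.3%) = -47.6%.

-47.6%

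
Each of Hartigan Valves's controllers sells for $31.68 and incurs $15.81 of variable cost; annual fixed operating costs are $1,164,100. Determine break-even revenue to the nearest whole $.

$2,323,799

Contribution margin per unit = $31.68 − $15.81 = $15.87, a CM ratio of $15.87 ÷ $31.68 = 0.5009.
Break-even revenue = fixed costs × price ÷ CM = $1,164,100 × $31.68 ÷ $15.87 = $2,323,799.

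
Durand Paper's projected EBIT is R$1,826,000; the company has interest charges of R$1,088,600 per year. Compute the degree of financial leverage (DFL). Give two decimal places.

2.48

Interest = R$1,088,600.00.
Degree of financial leverage = EBIT / (EBIT − interest) = R$1,826,000 / R$737,400.00 = 2.4763.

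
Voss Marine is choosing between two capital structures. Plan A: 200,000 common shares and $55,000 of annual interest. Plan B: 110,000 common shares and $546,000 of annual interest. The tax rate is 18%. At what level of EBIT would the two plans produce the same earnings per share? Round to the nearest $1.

At indifference, (EBIT − 55,000)(1 − t)/200,000 = (EBIT − 546,000)(1 − t)/110,000.
The (1 − t) factor cancels: (EBIT − 55,000) × 110,000 = (EBIT − 546,000) × 200,000.
EBIT × (200,000 − 110,000) = 546,000 × 200,000 − 55,000 × 110,000 = 103,150,000,000, so EBIT = 103,150,000,000 ÷ 90,000 = 1,146,111.11.

$1,146,111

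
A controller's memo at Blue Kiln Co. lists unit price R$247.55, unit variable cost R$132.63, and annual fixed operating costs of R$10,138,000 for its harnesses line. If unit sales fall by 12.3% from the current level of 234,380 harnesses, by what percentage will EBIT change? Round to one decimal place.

Total contribution margin = 234,380 × R$114.92 = R$26,934,949.60.
EBIT = R$26,934,949.60 − R$10,138,000 = R$16,796,949.60.
So DOL = total CM / EBIT = R$26,934,949.60 / R$16,796,949.60 = 1.6036.
%ΔEBIT = DOL × %ΔSales = 1.6036 × -12.3% = -19.7%.

-19.7%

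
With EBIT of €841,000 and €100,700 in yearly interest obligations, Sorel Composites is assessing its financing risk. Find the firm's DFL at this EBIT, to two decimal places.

Annual interest charges come to €100,700.00.
Degree of financial leverage = EBIT / (EBIT − interest) = €841,000 / €740,300.00 = 1.1360.

1.14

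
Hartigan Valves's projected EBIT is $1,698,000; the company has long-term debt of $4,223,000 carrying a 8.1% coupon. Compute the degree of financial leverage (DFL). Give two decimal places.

Interest = $342,063.00.
Degree of financial leverage = EBIT / (EBIT − interest) = $1,698,000 / $1,355,937.00 = 1.2523.

1.25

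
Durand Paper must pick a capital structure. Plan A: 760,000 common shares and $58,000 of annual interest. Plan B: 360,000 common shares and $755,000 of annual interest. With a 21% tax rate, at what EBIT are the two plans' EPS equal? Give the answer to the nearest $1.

$1,382,300

Set EPS_A = EPS_B: (EBIT − $58,000)(1 − 0.21) ÷ 760,000 = (EBIT − $755,000)(1 − 0.21) ÷ 360,000.
Cancelling (1 − t) and cross-multiplying: 360,000·(EBIT − 58,000) = 760,000·(EBIT − 755,000).
Solving, EBIT = (755,000·760,000 − 58,000·360,000) / (760,000 − 360,000) = 552,920,000,000 / 400,000 = 1,382,300.00.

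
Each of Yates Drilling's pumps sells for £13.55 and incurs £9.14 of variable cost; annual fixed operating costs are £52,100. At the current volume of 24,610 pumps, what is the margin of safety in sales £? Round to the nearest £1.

Unit CM = price − variable cost = £13.55 − £9.14 = £4.41. Break-even units = £52,100 ÷ £4.41 = 11,814.06; break-even revenue = 11,814.06 × £13.55 = £160,080.50.
Current sales = 24,610 × £13.55 = £333,465.50.
Margin of safety = £333,465.50 − £160,080.50 = £173,385.

£173,385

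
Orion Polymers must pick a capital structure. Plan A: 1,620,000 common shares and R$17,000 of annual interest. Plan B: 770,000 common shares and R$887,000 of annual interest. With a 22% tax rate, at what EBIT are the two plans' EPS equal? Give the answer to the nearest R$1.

R$1,675,118

At indifference, (EBIT − 17,000)(1 − t)/1,620,000 = (EBIT − 887,000)(1 − t)/770,000.
Cancelling (1 − t) and cross-multiplying: 770,000·(EBIT − 17,000) = 1,620,000·(EBIT − 887,000).
EBIT × (1,620,000 − 770,000) = 887,000 × 1,620,000 − 17,000 × 770,000 = 1,423,850,000,000, so EBIT = 1,423,850,000,000 ÷ 850,000 = 1,675,117.65.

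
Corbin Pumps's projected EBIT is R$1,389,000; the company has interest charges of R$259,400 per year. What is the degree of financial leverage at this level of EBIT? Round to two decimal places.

Interest = R$259,400.00.
DFL = EBIT ÷ (EBIT − I) = R$1,389,000 ÷ (R$1,389,000 − R$259,400.00) = R$1,389,000 ÷ R$1,129,600.00 = 1.2296.

1.23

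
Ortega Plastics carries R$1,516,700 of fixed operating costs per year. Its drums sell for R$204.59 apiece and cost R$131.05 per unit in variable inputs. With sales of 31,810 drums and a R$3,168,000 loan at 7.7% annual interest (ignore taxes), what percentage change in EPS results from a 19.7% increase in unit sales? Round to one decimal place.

+79.6%

Contribution at this volume is 31,810 × R$73.54 = R$2,339,307.40.
EBIT = R$2,339,307.40 − R$1,516,700 = R$822,607.40.
Interest = R$243,936.00, so EBIT − I = R$578,671.40.
DCL = total CM / (EBIT − I) = R$2,339,307.40 / R$578,671.40 = 4.0425.
EPS therefore changes by 4.0425 × (+19.7%) = +79.6%.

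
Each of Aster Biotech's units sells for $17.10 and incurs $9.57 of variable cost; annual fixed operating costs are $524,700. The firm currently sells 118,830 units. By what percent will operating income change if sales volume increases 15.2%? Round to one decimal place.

At 118,830 units, contribution = 118,830 × $7.53 = $894,789.90.
Operating income = contribution − fixed costs = $894,789.90 − $524,700 = $370,089.90.
So DOL = total CM / EBIT = $894,789.90 / $370,089.90 = 2.4178.
Operating income changes by 2.4178 × +15.2% = +36.8%.

+36.8%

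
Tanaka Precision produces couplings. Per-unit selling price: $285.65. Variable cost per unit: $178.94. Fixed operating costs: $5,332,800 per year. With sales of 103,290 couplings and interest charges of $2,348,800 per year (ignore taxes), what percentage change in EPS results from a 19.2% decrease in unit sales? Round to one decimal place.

-63.4%

Contribution at this volume is 103,290 × $106.71 = $11,022,075.90.
EBIT = $11,022,075.90 − $5,332,800 = $5,689,275.90.
After interest of $2,348,800.00, pre-tax earnings = $3,340,475.90.
Degree of combined leverage = contribution ÷ (EBIT − I) = $11,022,075.90 ÷ $3,340,475.90 = 3.2996.
EPS therefore changes by 3.2996 × (-19.2%) = -63.4%.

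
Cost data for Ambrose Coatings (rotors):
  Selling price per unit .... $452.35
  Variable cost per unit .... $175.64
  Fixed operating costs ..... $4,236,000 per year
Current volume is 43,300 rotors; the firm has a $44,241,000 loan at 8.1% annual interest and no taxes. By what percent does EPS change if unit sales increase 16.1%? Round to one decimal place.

At 43,300 units, contribution = 43,300 × $276.71 = $11,981,543.00.
Operating income = contribution − fixed costs = $11,981,543.00 − $4,236,000 = $7,745,543.00.
After interest of $3,583,521.00, pre-tax earnings = $4,162,022.00.
DCL = total CM / (EBIT − I) = $11,981,543.00 / $4,162,022.00 = 2.8788.
%ΔEPS = DCL × %ΔSales = 2.8788 × +16.1% = +46.3%.

+46.3%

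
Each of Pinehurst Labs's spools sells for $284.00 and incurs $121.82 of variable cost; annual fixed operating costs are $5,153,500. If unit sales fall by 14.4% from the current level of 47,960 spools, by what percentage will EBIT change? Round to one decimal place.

-42.7%

Contribution at this volume is 47,960 × $162.18 = $7,778,152.80.
Subtracting fixed costs: EBIT = $7,778,152.80 − $5,153,500 = $2,624,652.80.
DOL = contribution ÷ EBIT = $7,778,152.80 ÷ $2,624,652.80 = 2.9635.
%ΔEBIT = DOL × %ΔSales = 2.9635 × -14.4% = -42.7%.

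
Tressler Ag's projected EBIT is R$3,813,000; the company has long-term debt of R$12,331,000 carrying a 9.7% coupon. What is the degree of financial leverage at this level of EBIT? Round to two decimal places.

Annual interest charges come to R$1,196,107.00.
DFL = EBIT ÷ (EBIT − I) = R$3,813,000 ÷ (R$3,813,000 − R$1,196,107.00) = R$3,813,000 ÷ R$2,616,893.00 = 1.4571.

1.46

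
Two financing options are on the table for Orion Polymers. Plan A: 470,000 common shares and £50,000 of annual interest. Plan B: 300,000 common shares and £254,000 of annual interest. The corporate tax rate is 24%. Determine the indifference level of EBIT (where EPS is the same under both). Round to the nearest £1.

£614,000

At indifference, (EBIT − 50,000)(1 − t)/470,000 = (EBIT − 254,000)(1 − t)/300,000.
Cancelling (1 − t) and cross-multiplying: 300,000·(EBIT − 50,000) = 470,000·(EBIT − 254,000).
EBIT × (470,000 − 300,000) = 254,000 × 470,000 − 50,000 × 300,000 = 104,380,000,000, so EBIT = 104,380,000,000 ÷ 170,000 = 614,000.00.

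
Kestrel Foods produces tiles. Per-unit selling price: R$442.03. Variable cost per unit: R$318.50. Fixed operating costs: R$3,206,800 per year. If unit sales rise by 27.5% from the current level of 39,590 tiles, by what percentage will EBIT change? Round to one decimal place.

+79.9%

At 39,590 units, contribution = 39,590 × R$123.53 = R$4,890,552.70.
Operating income = contribution − fixed costs = R$4,890,552.70 − R$3,206,800 = R$1,683,752.70.
DOL = contribution ÷ EBIT = R$4,890,552.70 ÷ R$1,683,752.70 = 2.9046.
%ΔEBIT = DOL × %ΔSales = 2.9046 × +27.5% = +79.9%.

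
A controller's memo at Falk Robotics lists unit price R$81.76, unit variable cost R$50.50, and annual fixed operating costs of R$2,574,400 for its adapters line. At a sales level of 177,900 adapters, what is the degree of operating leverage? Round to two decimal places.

1.86

Contribution at this volume is 177,900 × R$31.26 = R$5,561,154.00.
Operating income = contribution − fixed costs = R$5,561,154.00 − R$2,574,400 = R$2,986,754.00.
Degree of operating leverage = R$5,561,154.00 / R$2,986,754.00 = 1.8619.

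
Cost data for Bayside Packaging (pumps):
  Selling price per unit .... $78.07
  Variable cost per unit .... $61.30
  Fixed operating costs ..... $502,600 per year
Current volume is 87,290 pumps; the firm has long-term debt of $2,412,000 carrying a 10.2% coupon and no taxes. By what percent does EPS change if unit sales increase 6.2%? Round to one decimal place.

Contribution at this volume is 87,290 × $16.77 = $1,463,853.30.
Operating income = contribution − fixed costs = $1,463,853.30 − $502,600 = $961,253.30.
Interest = $246,024.00, so EBIT − I = $715,229.30.
DCL = total CM / (EBIT − I) = $1,463,853.30 / $715,229.30 = 2.0467.
EPS therefore changes by 2.0467 × (+6.2%) = +12.7%.

+12.7%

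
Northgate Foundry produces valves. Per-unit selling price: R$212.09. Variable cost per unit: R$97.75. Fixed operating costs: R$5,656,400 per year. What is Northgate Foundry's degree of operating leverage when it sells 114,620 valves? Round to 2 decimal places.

1.76

Total contribution margin = 114,620 × R$114.34 = R$13,105,650.80.
Subtracting fixed costs: EBIT = R$13,105,650.80 − R$5,656,400 = R$7,449,250.80.
DOL = contribution ÷ EBIT = R$13,105,650.80 ÷ R$7,449,250.80 = 1.7593.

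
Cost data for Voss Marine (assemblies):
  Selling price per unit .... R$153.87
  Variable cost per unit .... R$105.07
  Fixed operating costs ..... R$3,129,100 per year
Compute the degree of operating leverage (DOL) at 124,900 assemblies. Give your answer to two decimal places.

Contribution at this volume is 124,900 × R$48.80 = R$6,095,120.00.
Subtracting fixed costs: EBIT = R$6,095,120.00 − R$3,129,100 = R$2,966,020.00.
DOL = contribution ÷ EBIT = R$6,095,120.00 ÷ R$2,966,020.00 = 2.0550.

2.05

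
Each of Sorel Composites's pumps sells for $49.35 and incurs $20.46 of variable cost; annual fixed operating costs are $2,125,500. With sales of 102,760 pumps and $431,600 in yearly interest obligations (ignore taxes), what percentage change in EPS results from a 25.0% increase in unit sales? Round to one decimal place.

Contribution at this volume is 102,760 × $28.89 = $2,968,736.40.
Subtracting fixed costs: EBIT = $2,968,736.40 − $2,125,500 = $843,236.40.
Interest = $431,600.00, so EBIT − I = $411,636.40.
Degree of combined leverage = contribution ÷ (EBIT − I) = $2,968,736.40 ÷ $411,636.40 = 7.2120.
EPS therefore changes by 7.2120 × (+25.0%) = +180.3%.

+180.3%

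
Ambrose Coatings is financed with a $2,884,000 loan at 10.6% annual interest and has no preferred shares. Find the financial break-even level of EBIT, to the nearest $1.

$305,704

Annual interest = 10.6% × $2,884,000 = $305,704.00.
With no preferred dividends, EPS = 0 when EBIT exactly covers interest, so the financial break-even EBIT is $305,704.00.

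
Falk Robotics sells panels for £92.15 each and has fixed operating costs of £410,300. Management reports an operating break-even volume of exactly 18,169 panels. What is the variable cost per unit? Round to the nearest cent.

£69.57

At break-even, FC = Q × (P − VC), so P − VC = £410,300 ÷ 18,169 = £22.5824.
Variable cost per unit = £92.15 − £22.5824 = £69.57.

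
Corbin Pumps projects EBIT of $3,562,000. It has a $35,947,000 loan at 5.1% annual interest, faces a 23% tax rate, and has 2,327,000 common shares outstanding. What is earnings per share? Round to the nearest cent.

$0.57

Pre-tax income = $3,562,000 − $1,833,297.00 = $1,728,703.00.
Net income = $1,728,703.00 × (1 − 0.23) = $1,331,101.31.
Per share: $1,331,101.31 / 2,327,000 shares = $0.57.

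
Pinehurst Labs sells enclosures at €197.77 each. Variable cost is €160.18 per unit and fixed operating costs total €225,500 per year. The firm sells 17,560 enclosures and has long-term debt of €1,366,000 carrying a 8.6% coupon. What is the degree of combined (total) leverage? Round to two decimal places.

2.08

Contribution at this volume is 17,560 × €37.59 = €660,080.40.
Operating income = contribution − fixed costs = €660,080.40 − €225,500 = €434,580.40. Interest = €117,476.00.
DOL = €660,080.40 ÷ €434,580.40 = 1.5189; DFL = €434,580.40 ÷ €317,104.40 = 1.3705.
Combined leverage = 1.5189 × 1.3705 = 2.0817.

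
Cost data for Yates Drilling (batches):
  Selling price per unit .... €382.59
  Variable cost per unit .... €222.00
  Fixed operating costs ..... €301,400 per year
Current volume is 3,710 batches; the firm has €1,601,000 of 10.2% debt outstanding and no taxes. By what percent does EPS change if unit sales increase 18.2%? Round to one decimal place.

+82.7%

Total contribution margin = 3,710 × €160.59 = €595,788.90.
Operating income = contribution − fixed costs = €595,788.90 − €301,400 = €294,388.90.
After interest of €163,302.00, pre-tax earnings = €131,086.90.
DCL = total CM / (EBIT − I) = €595,788.90 / €131,086.90 = 4.5450.
%ΔEPS = DCL × %ΔSales = 4.5450 × +18.2% = +82.7%.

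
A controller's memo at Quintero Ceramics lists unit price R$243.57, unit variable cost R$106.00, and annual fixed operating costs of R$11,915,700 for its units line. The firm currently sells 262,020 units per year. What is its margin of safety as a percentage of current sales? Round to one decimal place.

66.9%

Each unit contributes R$243.57 − R$106.00 = R$137.57. Break-even units = R$11,915,700 ÷ R$137.57 = 86,615.54; break-even revenue = 86,615.54 × R$243.57 = R$21,096,947.36.
Actual sales revenue = 262,020 × R$243.57 = R$63,820,211.40.
Margin of safety = (R$63,820,211.40 − R$21,096,947.36) ÷ R$63,820,211.40 = 66.9%.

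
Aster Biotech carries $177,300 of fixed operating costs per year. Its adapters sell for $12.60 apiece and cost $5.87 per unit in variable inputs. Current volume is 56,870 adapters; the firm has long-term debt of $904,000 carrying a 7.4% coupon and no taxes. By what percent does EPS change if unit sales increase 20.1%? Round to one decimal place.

At 56,870 units, contribution = 56,870 × $6.73 = $382,735.10.
Operating income = contribution − fixed costs = $382,735.10 − $177,300 = $205,435.10.
Interest = $66,896.00, so EBIT − I = $138,539.10.
DCL = total CM / (EBIT − I) = $382,735.10 / $138,539.10 = 2.7627.
%ΔEPS = DCL × %ΔSales = 2.7627 × +20.1% = +55.5%.

+55.5%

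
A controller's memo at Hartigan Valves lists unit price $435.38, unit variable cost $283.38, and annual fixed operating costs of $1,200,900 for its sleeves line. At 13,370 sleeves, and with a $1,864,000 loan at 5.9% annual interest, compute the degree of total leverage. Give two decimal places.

Contribution at this volume is 13,370 × $152.00 = $2,032,240.00.
Subtracting fixed costs: EBIT = $2,032,240.00 − $1,200,900 = $831,340.00. Interest = $109,976.00.
DOL = $2,032,240.00 ÷ $831,340.00 = 2.4445; DFL = $831,340.00 ÷ $721,364.00 = 1.1525.
Combined leverage = 2.4445 × 1.1525 = 2.8173.

2.82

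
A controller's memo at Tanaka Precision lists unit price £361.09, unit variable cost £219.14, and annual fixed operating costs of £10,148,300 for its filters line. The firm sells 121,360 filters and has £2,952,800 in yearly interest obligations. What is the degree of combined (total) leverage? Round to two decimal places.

4.18

At 121,360 units, contribution = 121,360 × £141.95 = £17,227,052.00.
EBIT = £17,227,052.00 − £10,148,300 = £7,078,752.00. Interest = £2,952,800.00, so EBIT − I = £4,125,952.00.
Degree of total leverage = total CM / (EBIT − interest) = £17,227,052.00 / £4,125,952.00 = 4.1753.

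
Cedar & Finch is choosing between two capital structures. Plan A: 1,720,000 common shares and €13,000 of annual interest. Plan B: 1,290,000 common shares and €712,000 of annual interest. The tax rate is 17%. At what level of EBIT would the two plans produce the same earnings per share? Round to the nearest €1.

€2,809,000

Set EPS_A = EPS_B: (EBIT − €13,000)(1 − 0.17) ÷ 1,720,000 = (EBIT − €712,000)(1 − 0.17) ÷ 1,290,000.
The (1 − t) factor cancels: (EBIT − 13,000) × 1,290,000 = (EBIT − 712,000) × 1,720,000.
Solving, EBIT = (712,000·1,720,000 − 13,000·1,290,000) / (1,720,000 − 1,290,000) = 1,207,870,000,000 / 430,000 = 2,809,000.00.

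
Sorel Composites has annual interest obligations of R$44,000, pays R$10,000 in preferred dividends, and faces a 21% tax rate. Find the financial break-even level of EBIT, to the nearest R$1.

R$56,658

Grossing the preferred dividend up to pre-tax terms: R$10,000 / (1 − 0.21) = R$12,658.23.
EPS = 0 when EBIT covers interest plus the pre-tax preferred burden: R$44,000 + R$12,658.23 = R$56,658.23.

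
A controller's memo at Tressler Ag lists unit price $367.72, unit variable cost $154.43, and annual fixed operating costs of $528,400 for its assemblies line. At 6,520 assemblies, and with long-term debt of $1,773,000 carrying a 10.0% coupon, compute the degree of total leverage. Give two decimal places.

2.03

Total contribution margin = 6,520 × $213.29 = $1,390,650.80.
EBIT = $1,390,650.80 − $528,400 = $862,250.80. Interest = $177,300.00.
DOL = $1,390,650.80 ÷ $862,250.80 = 1.6128; DFL = $862,250.80 ÷ $684,950.80 = 1.2589.
Combined leverage = 1.6128 × 1.2589 = 2.0304.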